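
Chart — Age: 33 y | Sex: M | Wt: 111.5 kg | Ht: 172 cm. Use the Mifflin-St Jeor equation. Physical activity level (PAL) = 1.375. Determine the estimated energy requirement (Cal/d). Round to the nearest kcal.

Mifflin-St Jeor (male): BMR = 10(111.5) + 6.25(172) − 5(33) + 5 = 1115 + 1075 − 165 + 5 = 2030 kcal/day.
TEE = BMR × activity factor = 2030 × 1.375 = 2791.25 kcal/day.

2791 Cal/d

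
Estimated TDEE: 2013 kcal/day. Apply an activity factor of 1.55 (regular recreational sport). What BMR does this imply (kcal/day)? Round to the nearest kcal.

BMR = TEE ÷ activity factor = 2013 ÷ 1.55 = 1298.7097 kcal/day.

1299 kcal/day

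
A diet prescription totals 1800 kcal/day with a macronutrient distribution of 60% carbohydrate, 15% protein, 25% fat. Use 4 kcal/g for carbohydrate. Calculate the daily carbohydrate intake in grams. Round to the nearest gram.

270 g/day

Carbohydrate energy = 60% × 1800 = 1080 kcal.
At 4 kcal/g: 1080 ÷ 4 = 270 g.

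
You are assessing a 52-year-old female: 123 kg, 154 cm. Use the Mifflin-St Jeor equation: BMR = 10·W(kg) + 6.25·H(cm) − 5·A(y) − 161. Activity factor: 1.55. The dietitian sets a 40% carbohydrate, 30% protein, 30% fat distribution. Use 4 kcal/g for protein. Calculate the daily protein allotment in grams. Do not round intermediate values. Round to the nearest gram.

Mifflin-St Jeor (female): BMR = 10(123) + 6.25(154) − 5(52) − 161 = 1230 + 962.5 − 260 − 161 = 1771.5 kcal/day.
TEE = 1771.5 × 1.55 = 2745.825 kcal/day.
Protein energy = 30% × 2745.825 = 823.7475 kcal.
Protein = 823.7475 ÷ 4 kcal/g = 205.9369 g.

206 g/day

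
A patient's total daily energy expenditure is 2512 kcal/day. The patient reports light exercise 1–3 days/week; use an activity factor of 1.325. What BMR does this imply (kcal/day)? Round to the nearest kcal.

1896 kcal/day

BMR = TEE ÷ activity factor = 2512 ÷ 1.325 = 1895.8491 kcal/day.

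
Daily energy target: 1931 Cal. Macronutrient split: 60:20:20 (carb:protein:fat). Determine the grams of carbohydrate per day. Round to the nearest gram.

Carbohydrate energy = 60% × 1931 = 1158.6 kcal.
At 4 kcal/g: 1158.6 ÷ 4 = 289.65 g.

290 g/day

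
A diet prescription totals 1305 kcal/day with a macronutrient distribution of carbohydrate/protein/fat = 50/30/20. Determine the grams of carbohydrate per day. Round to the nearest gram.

Carbohydrate energy = 50% × 1305 = 652.5 kcal.
At 4 kcal/g: 652.5 ÷ 4 = 163.125 g.

163 g/day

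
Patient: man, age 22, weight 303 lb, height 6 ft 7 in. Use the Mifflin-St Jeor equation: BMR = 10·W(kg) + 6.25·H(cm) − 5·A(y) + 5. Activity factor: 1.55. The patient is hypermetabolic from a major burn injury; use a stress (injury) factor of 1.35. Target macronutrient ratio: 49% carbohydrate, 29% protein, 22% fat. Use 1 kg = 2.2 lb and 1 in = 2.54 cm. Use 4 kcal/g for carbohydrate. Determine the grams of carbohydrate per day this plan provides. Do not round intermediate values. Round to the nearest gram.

Convert to metric: weight = 303 ÷ 2.2 = 137.7273 kg; height = (6×12 + 7) × 2.54 = 79 × 2.54 = 200.66 cm.
Mifflin-St Jeor (male): BMR = 10(137.7273) + 6.25(200.66) − 5(22) + 5 = 1377.2727 + 1254.125 − 110 + 5 = 2526.3977 kcal/day.
TEE = 2526.3977 × 1.55 = 3915.9165 kcal/day.
With stress factor 1.35: 3915.9165 × 1.35 = 5286.4872 kcal/day.
Carbohydrate energy = 49% × 5286.4872 = 2590.3787 kcal.
Carbohydrate = 2590.3787 ÷ 4 kcal/g = 647.5947 g.

648 g/day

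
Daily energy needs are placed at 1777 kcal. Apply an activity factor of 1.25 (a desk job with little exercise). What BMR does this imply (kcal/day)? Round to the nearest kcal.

1422 kcal/day

BMR = TEE ÷ activity factor = 1777 ÷ 1.25 = 1421.6 kcal/day.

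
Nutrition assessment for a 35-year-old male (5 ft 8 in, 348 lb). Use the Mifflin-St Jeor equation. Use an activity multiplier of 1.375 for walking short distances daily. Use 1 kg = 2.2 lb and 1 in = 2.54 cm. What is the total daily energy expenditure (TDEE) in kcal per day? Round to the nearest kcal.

3426 kcal per day

Convert to metric: weight = 348 ÷ 2.2 = 158.1818 kg; height = (5×12 + 8) × 2.54 = 68 × 2.54 = 172.72 cm.
Mifflin-St Jeor (male): BMR = 10(158.1818) + 6.25(172.72) − 5(35) + 5 = 1581.8182 + 1079.5 − 175 + 5 = 2491.3182 kcal/day.
TEE = BMR × activity factor = 2491.3182 × 1.375 = 3425.5625 kcal/day.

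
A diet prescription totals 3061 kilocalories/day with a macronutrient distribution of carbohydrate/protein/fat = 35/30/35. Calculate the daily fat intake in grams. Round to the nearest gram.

Fat energy = 35% × 3061 = 1071.35 kcal.
At 9 kcal/g: 1071.35 ÷ 9 = 119.0389 g.

119 g/day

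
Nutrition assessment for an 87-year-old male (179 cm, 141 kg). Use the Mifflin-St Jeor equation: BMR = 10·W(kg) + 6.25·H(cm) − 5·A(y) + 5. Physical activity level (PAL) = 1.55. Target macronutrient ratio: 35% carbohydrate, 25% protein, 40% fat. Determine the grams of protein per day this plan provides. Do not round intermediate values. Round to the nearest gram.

Mifflin-St Jeor (male): BMR = 10(141) + 6.25(179) − 5(87) + 5 = 1410 + 1118.75 − 435 + 5 = 2098.75 kcal/day.
TEE = 2098.75 × 1.55 = 3253.0625 kcal/day.
Protein energy = 25% × 3253.0625 = 813.2656 kcal.
Protein = 813.2656 ÷ 4 kcal/g = 203.3164 g.

203 g/day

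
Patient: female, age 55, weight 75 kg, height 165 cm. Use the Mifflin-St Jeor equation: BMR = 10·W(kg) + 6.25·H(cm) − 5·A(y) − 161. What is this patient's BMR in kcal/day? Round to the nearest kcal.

Mifflin-St Jeor (female): BMR = 10(75) + 6.25(165) − 5(55) − 161 = 750 + 1031.25 − 275 − 161 = 1345.25 kcal/day.

1345 kcal/day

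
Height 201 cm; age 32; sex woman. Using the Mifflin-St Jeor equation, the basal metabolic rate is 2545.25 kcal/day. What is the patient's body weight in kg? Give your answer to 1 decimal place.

161.0 kg

2545.25 = 10·W + 6.25(201) − 5(32) − 161
10·W = 2545.25 − 935.25 = 1610, so W = 161 kg.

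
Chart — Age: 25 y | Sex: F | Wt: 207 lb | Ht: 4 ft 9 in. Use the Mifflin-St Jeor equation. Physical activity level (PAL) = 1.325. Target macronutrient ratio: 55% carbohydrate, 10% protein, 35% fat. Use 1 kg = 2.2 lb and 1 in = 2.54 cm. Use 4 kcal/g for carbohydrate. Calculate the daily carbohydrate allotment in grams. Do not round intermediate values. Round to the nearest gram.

284 g/day

Convert to metric: weight = 207 ÷ 2.2 = 94.0909 kg; height = (4×12 + 9) × 2.54 = 57 × 2.54 = 144.78 cm.
Mifflin-St Jeor (female): BMR = 10(94.0909) + 6.25(144.78) − 5(25) − 161 = 940.9091 + 904.875 − 125 − 161 = 1559.7841 kcal/day.
TEE = 1559.7841 × 1.325 = 2066.7139 kcal/day.
Carbohydrate energy = 55% × 2066.7139 = 1136.6927 kcal.
Carbohydrate = 1136.6927 ÷ 4 kcal/g = 284.1732 g.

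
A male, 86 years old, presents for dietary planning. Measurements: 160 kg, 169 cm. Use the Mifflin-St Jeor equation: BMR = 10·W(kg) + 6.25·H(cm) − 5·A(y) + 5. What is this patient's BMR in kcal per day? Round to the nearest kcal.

Mifflin-St Jeor (male): BMR = 10(160) + 6.25(169) − 5(86) + 5 = 1600 + 1056.25 − 430 + 5 = 2231.25 kcal/day.

2231 kcal per day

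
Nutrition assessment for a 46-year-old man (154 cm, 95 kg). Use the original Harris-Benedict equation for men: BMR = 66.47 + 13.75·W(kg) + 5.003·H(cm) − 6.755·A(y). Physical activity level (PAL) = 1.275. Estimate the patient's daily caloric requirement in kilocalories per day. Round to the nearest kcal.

Harris-Benedict: BMR = 66.47 + 13.75(95) + 5.003(154) − 6.755(46) = 1832.452 kcal/day.
TEE = BMR × activity factor = 1832.452 × 1.275 = 2336.3763 kcal/day.

2336 kilocalories per day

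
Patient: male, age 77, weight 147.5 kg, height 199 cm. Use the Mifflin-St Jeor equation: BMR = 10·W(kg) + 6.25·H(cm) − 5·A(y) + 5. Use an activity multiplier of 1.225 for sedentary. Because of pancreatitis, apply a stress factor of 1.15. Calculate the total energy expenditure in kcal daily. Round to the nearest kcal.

Mifflin-St Jeor (male): BMR = 10(147.5) + 6.25(199) − 5(77) + 5 = 1475 + 1243.75 − 385 + 5 = 2338.75 kcal/day.
TEE = BMR × activity factor = 2338.75 × 1.225 = 2864.9688 kcal/day.
Apply stress factor: 2864.9688 × 1.15 = 3294.7141 kcal/day.

3295 kcal daily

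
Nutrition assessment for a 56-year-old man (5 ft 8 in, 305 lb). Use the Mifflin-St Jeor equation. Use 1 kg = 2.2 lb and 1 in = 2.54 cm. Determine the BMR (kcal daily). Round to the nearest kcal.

Convert to metric: weight = 305 ÷ 2.2 = 138.6364 kg; height = (5×12 + 8) × 2.54 = 68 × 2.54 = 172.72 cm.
Mifflin-St Jeor (male): BMR = 10(138.6364) + 6.25(172.72) − 5(56) + 5 = 1386.3636 + 1079.5 − 280 + 5 = 2190.8636 kcal/day.

2191 kcal daily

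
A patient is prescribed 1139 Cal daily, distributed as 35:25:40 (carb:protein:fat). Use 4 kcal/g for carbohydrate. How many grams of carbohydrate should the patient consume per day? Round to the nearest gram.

Carbohydrate energy = 35% × 1139 = 398.65 kcal.
At 4 kcal/g: 398.65 ÷ 4 = 99.6625 g.

100 g/day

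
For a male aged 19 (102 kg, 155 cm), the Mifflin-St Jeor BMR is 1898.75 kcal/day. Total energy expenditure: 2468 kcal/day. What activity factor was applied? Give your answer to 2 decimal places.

Activity factor = TEE ÷ BMR = 2468 ÷ 1898.75 = 1.3.

1.30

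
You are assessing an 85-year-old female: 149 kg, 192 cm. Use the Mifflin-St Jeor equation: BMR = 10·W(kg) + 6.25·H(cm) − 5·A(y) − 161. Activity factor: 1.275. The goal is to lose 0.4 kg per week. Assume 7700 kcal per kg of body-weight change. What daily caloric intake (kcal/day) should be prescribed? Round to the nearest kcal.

2243 kcal/day

Mifflin-St Jeor (female): BMR = 10(149) + 6.25(192) − 5(85) − 161 = 1490 + 1200 − 425 − 161 = 2104 kcal/day.
TEE = 2104 × 1.275 = 2682.6 kcal/day.
Required daily deficit = 0.4 × 7700 ÷ 7 = 440 kcal/day.
Target intake = 2682.6 − 440 = 2242.6 kcal/day.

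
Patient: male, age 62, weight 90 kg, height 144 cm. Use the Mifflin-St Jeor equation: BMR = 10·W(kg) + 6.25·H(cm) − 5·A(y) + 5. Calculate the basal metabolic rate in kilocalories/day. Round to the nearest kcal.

Mifflin-St Jeor (male): BMR = 10(90) + 6.25(144) − 5(62) + 5 = 900 + 900 − 310 + 5 = 1495 kcal/day.

1495 kilocalories/day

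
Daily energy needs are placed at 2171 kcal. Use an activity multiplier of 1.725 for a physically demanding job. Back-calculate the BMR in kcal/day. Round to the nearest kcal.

BMR = TEE ÷ activity factor = 2171 ÷ 1.725 = 1258.5507 kcal/day.

1259 kcal/day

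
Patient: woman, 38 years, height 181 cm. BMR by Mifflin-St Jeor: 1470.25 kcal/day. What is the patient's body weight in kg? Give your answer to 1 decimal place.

1470.25 = 10·W + 6.25(181) − 5(38) − 161
10·W = 1470.25 − 780.25 = 690, so W = 69 kg.

69.0 kg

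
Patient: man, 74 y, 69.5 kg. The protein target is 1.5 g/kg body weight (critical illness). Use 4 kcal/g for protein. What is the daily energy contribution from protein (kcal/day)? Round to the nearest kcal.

417 kcal/day

Protein = 1.5 g/kg × 69.5 kg = 104.25 g/day.
Protein energy = 104.25 g × 4 kcal/g = 417 kcal/day.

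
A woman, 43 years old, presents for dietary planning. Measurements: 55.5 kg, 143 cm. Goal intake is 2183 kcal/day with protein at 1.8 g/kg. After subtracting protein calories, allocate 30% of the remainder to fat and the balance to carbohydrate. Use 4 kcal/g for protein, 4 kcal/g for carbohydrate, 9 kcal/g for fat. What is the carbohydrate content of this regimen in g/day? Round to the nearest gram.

312 g/day

Protein = 1.8 × 55.5 = 99.9 g → 99.9 × 4 = 399.6 kcal.
Non-protein calories = 2183 − 399.6 = 1783.4 kcal.
Fat: 30% × 1783.4 = 535.02 kcal; carbohydrate: 1248.38 kcal.
Carbohydrate: 1248.38 kcal ÷ 4 kcal/g = 312.095 g.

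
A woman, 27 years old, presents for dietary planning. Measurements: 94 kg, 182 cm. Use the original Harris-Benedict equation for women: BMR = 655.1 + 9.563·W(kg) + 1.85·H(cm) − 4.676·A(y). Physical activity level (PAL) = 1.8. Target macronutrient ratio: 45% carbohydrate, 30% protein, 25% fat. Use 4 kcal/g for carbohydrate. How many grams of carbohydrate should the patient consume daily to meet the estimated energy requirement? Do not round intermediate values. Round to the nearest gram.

Harris-Benedict: BMR = 655.1 + 9.563(94) + 1.85(182) − 4.676(27) = 1764.47 kcal/day.
TEE = 1764.47 × 1.8 = 3176.046 kcal/day.
Carbohydrate energy = 45% × 3176.046 = 1429.2207 kcal.
Carbohydrate = 1429.2207 ÷ 4 kcal/g = 357.3052 g.

357 g/day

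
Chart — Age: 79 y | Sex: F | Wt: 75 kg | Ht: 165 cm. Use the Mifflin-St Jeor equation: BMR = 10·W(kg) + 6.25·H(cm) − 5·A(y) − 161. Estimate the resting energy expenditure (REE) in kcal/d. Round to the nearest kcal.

Mifflin-St Jeor (female): BMR = 10(75) + 6.25(165) − 5(79) − 161 = 750 + 1031.25 − 395 − 161 = 1225.25 kcal/day.

1225 kcal/d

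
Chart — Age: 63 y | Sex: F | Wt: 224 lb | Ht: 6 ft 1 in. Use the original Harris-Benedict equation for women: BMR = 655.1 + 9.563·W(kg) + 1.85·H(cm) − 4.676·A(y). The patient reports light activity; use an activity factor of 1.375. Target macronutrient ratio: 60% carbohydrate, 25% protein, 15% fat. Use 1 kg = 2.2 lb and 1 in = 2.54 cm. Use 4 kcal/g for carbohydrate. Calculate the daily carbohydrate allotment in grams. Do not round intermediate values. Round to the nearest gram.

Convert to metric: weight = 224 ÷ 2.2 = 101.8182 kg; height = (6×12 + 1) × 2.54 = 73 × 2.54 = 185.42 cm.
Harris-Benedict: BMR = 655.1 + 9.563(101.8182) + 1.85(185.42) − 4.676(63) = 1677.2263 kcal/day.
TEE = 1677.2263 × 1.375 = 2306.1861 kcal/day.
Carbohydrate energy = 60% × 2306.1861 = 1383.7117 kcal.
Carbohydrate = 1383.7117 ÷ 4 kcal/g = 345.9279 g.

346 g/day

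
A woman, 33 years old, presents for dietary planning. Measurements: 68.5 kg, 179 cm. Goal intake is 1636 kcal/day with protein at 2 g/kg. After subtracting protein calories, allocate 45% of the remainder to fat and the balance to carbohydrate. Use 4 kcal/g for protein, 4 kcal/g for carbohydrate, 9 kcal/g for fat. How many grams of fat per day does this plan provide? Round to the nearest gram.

Protein = 2 × 68.5 = 137 g → 137 × 4 = 548 kcal.
Non-protein calories = 1636 − 548 = 1088 kcal.
Fat: 45% × 1088 = 489.6 kcal; carbohydrate: 598.4 kcal.
Fat: 489.6 kcal ÷ 9 kcal/g = 54.4 g.

54 g/day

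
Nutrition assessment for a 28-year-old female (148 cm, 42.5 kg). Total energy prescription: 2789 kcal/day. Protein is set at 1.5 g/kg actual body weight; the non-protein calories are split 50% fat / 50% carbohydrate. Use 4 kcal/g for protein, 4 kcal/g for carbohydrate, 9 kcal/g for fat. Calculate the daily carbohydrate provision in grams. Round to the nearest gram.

Protein = 1.5 × 42.5 = 63.75 g → 63.75 × 4 = 255 kcal.
Non-protein calories = 2789 − 255 = 2534 kcal.
Fat: 50% × 2534 = 1267 kcal; carbohydrate: 1267 kcal.
Carbohydrate: 1267 kcal ÷ 4 kcal/g = 316.75 g.

317 g/day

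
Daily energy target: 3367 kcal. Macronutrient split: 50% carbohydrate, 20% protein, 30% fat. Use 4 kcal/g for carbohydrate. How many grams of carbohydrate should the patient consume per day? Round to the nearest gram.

421 g/day

Carbohydrate energy = 50% × 3367 = 1683.5 kcal.
At 4 kcal/g: 1683.5 ÷ 4 = 420.875 g.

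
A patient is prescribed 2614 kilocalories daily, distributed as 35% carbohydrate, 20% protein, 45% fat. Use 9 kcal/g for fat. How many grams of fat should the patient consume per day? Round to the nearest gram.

Fat energy = 45% × 2614 = 1176.3 kcal.
At 9 kcal/g: 1176.3 ÷ 9 = 130.7 g.

131 g/day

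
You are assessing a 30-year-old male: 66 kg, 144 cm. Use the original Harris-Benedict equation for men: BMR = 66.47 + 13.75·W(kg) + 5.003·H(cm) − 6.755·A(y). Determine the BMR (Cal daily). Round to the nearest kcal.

Harris-Benedict: BMR = 66.47 + 13.75(66) + 5.003(144) − 6.755(30) = 1491.752 kcal/day.

1492 Cal daily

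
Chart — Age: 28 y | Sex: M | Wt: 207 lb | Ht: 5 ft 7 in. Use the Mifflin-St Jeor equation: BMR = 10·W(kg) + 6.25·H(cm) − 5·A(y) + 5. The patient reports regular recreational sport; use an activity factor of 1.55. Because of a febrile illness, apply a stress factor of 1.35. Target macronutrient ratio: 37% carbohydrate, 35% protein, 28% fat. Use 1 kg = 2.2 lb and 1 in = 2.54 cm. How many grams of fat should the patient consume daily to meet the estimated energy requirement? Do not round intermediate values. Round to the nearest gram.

Convert to metric: weight = 207 ÷ 2.2 = 94.0909 kg; height = (5×12 + 7) × 2.54 = 67 × 2.54 = 170.18 cm.
Mifflin-St Jeor (male): BMR = 10(94.0909) + 6.25(170.18) − 5(28) + 5 = 940.9091 + 1063.625 − 140 + 5 = 1869.5341 kcal/day.
TEE = 1869.5341 × 1.55 = 2897.7778 kcal/day.
With stress factor 1.35: 2897.7778 × 1.35 = 3912.0001 kcal/day.
Fat energy = 28% × 3912.0001 = 1095.36 kcal.
Fat = 1095.36 ÷ 9 kcal/g = 121.7067 g.

122 g/day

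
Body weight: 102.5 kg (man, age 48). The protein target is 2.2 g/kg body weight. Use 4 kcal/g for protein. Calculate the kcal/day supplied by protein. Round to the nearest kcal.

Protein = 2.2 g/kg × 102.5 kg = 225.5 g/day.
Protein energy = 225.5 g × 4 kcal/g = 902 kcal/day.

902 kcal/day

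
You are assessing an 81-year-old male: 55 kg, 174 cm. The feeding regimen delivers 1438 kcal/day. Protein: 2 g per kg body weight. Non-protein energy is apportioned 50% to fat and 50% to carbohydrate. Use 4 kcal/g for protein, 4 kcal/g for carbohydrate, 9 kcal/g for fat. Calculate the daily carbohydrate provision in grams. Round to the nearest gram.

Protein = 2 × 55 = 110 g → 110 × 4 = 440 kcal.
Non-protein calories = 1438 − 440 = 998 kcal.
Fat: 50% × 998 = 499 kcal; carbohydrate: 499 kcal.
Carbohydrate: 499 kcal ÷ 4 kcal/g = 124.75 g.

125 g/day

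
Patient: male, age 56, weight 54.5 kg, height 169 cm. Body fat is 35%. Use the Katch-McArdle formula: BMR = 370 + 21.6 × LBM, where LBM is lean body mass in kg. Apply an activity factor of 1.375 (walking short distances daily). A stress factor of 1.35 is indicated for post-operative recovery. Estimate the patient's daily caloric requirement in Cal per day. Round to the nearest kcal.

LBM = 54.5 × (1 − 0.35) = 35.425 kg. Katch-McArdle: BMR = 370 + 21.6 × 35.425 = 1135.18 kcal/day.
TEE = BMR × activity factor = 1135.18 × 1.375 = 1560.8725 kcal/day.
Apply stress factor: 1560.8725 × 1.35 = 2107.1779 kcal/day.

2107 Cal per day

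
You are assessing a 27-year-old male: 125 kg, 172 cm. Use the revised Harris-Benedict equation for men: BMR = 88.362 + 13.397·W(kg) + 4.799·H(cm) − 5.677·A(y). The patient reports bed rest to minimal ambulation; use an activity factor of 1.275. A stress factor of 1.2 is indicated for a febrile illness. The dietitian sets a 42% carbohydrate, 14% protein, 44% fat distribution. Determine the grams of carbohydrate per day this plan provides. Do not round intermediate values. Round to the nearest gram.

391 g/day

Harris-Benedict: BMR = 88.362 + 13.397(125) + 4.799(172) − 5.677(27) = 2435.136 kcal/day.
TEE = 2435.136 × 1.275 = 3104.7984 kcal/day.
With stress factor 1.2: 3104.7984 × 1.2 = 3725.7581 kcal/day.
Carbohydrate energy = 42% × 3725.7581 = 1564.8184 kcal.
Carbohydrate = 1564.8184 ÷ 4 kcal/g = 391.2046 g.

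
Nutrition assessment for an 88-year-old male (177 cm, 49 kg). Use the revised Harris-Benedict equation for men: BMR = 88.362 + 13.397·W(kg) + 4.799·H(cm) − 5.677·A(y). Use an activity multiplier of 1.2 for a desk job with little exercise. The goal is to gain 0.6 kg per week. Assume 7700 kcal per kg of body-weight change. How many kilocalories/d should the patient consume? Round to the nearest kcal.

1974 kilocalories/d

Harris-Benedict: BMR = 88.362 + 13.397(49) + 4.799(177) − 5.677(88) = 1094.662 kcal/day.
TEE = 1094.662 × 1.2 = 1313.5944 kcal/day.
Required daily surplus = 0.6 × 7700 ÷ 7 = 660 kcal/day.
Target intake = 1313.5944 + 660 = 1973.5944 kcal/day.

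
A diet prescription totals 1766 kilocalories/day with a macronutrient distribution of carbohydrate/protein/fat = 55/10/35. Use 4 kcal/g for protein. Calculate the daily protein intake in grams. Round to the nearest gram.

44 g/day

Protein energy = 10% × 1766 = 176.6 kcal.
At 4 kcal/g: 176.6 ÷ 4 = 44.15 g.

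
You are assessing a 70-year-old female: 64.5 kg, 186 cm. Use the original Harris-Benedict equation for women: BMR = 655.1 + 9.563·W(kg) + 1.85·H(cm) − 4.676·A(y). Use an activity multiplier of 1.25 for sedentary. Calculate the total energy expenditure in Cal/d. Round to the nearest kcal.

Harris-Benedict: BMR = 655.1 + 9.563(64.5) + 1.85(186) − 4.676(70) = 1288.6935 kcal/day.
TEE = BMR × activity factor = 1288.6935 × 1.25 = 1610.8669 kcal/day.

1611 Cal/d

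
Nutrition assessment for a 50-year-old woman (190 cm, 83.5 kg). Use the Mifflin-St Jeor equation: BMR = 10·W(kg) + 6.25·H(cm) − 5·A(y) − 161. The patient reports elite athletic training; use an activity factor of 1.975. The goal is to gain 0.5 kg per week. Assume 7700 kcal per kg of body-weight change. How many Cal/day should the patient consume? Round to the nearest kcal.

Mifflin-St Jeor (female): BMR = 10(83.5) + 6.25(190) − 5(50) − 161 = 835 + 1187.5 − 250 − 161 = 1611.5 kcal/day.
TEE = 1611.5 × 1.975 = 3182.7125 kcal/day.
Required daily surplus = 0.5 × 7700 ÷ 7 = 550 kcal/day.
Target intake = 3182.7125 + 550 = 3732.7125 kcal/day.

3733 Cal/day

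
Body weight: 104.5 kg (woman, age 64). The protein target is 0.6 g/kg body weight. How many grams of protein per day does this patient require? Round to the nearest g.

63 g/day

Protein = 0.6 g/kg × 104.5 kg = 62.7 g/day.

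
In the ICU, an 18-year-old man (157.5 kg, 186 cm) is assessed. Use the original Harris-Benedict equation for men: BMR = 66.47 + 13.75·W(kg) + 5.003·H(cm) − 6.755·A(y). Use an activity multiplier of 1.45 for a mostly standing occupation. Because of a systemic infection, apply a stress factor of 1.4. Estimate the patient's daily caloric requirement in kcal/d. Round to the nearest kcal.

Harris-Benedict: BMR = 66.47 + 13.75(157.5) + 5.003(186) − 6.755(18) = 3041.063 kcal/day.
TEE = BMR × activity factor = 3041.063 × 1.45 = 4409.5414 kcal/day.
Apply stress factor: 4409.5414 × 1.4 = 6173.3579 kcal/day.

6173 kcal/d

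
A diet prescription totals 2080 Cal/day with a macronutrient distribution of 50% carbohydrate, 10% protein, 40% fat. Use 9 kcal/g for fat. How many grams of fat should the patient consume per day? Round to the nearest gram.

Fat energy = 40% × 2080 = 832 kcal.
At 9 kcal/g: 832 ÷ 9 = 92.4444 g.

92 g/day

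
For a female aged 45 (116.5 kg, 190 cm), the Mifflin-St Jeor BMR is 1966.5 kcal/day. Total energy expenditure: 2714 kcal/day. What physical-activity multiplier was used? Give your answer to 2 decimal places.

Activity factor = TEE ÷ BMR = 2714 ÷ 1966.5 = 1.38.

1.38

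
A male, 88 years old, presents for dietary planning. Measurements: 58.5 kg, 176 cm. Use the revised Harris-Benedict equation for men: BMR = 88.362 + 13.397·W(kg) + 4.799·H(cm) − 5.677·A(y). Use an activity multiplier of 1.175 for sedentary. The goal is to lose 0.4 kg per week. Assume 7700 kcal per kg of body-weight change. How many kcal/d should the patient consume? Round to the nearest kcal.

990 kcal/d

Harris-Benedict: BMR = 88.362 + 13.397(58.5) + 4.799(176) − 5.677(88) = 1217.1345 kcal/day.
TEE = 1217.1345 × 1.175 = 1430.133 kcal/day.
Required daily deficit = 0.4 × 7700 ÷ 7 = 440 kcal/day.
Target intake = 1430.133 − 440 = 990.133 kcal/day.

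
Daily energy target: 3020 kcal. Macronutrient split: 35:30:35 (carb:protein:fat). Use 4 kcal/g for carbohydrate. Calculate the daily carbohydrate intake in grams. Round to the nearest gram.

Carbohydrate energy = 35% × 3020 = 1057 kcal.
At 4 kcal/g: 1057 ÷ 4 = 264.25 g.

264 g/day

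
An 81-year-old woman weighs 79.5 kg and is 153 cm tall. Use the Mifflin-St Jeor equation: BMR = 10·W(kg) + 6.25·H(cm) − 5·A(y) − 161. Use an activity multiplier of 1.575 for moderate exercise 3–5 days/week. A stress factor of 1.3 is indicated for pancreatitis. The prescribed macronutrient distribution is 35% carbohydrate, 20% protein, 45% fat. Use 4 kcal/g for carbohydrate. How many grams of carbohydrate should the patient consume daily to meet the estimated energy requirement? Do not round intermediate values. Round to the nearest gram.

212 g/day

Mifflin-St Jeor (female): BMR = 10(79.5) + 6.25(153) − 5(81) − 161 = 795 + 956.25 − 405 − 161 = 1185.25 kcal/day.
TEE = 1185.25 × 1.575 = 1866.7688 kcal/day.
With stress factor 1.3: 1866.7688 × 1.3 = 2426.7994 kcal/day.
Carbohydrate energy = 35% × 2426.7994 = 849.3798 kcal.
Carbohydrate = 849.3798 ÷ 4 kcal/g = 212.3449 g.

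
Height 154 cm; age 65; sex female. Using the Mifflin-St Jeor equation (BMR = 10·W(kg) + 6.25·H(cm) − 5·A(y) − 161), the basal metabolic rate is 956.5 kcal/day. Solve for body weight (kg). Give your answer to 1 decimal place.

48.0 kg

956.5 = 10·W + 6.25(154) − 5(65) − 161
10·W = 956.5 − 476.5 = 480, so W = 48 kg.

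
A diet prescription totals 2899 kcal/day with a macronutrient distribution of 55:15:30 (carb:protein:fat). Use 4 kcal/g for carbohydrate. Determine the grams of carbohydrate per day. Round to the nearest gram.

Carbohydrate energy = 55% × 2899 = 1594.45 kcal.
At 4 kcal/g: 1594.45 ÷ 4 = 398.6125 g.

399 g/day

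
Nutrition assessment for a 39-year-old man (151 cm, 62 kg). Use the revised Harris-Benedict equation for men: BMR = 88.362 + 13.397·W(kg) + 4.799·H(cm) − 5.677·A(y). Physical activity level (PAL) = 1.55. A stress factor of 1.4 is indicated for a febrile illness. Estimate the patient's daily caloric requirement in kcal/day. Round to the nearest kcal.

3086 kcal/day

Harris-Benedict: BMR = 88.362 + 13.397(62) + 4.799(151) − 5.677(39) = 1422.222 kcal/day.
TEE = BMR × activity factor = 1422.222 × 1.55 = 2204.4441 kcal/day.
Apply stress factor: 2204.4441 × 1.4 = 3086.2217 kcal/day.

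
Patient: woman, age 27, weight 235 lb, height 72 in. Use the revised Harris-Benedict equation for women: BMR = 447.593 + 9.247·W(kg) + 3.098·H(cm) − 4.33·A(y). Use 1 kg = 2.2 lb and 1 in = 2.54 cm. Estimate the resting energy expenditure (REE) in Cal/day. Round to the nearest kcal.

1885 Cal/day

Convert to metric: weight = 235 ÷ 2.2 = 106.8182 kg; height = 72 × 2.54 = 182.88 cm.
Harris-Benedict: BMR = 447.593 + 9.247(106.8182) + 3.098(182.88) − 4.33(27) = 1884.993 kcal/day.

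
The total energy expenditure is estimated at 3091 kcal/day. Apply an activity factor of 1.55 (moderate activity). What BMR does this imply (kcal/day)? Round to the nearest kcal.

BMR = TEE ÷ activity factor = 3091 ÷ 1.55 = 1994.1935 kcal/day.

1994 kcal/day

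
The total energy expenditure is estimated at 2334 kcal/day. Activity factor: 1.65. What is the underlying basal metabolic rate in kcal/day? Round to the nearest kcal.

1415 kcal/day

BMR = TEE ÷ activity factor = 2334 ÷ 1.65 = 1414.5455 kcal/day.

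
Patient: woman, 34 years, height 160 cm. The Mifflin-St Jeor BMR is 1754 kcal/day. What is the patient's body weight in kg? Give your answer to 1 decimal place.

108.5 kg

1754 = 10·W + 6.25(160) − 5(34) − 161
10·W = 1754 − 669 = 1085, so W = 108.5 kg.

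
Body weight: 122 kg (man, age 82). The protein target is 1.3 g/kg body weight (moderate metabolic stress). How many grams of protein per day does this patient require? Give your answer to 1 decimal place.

Protein = 1.3 g/kg × 122 kg = 158.6 g/day.

158.6 g/day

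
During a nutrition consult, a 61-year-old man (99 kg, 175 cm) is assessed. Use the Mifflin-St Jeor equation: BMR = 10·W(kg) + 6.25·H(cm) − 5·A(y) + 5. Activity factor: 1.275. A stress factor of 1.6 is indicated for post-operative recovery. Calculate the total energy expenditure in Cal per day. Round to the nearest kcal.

3639 Cal per day

Mifflin-St Jeor (male): BMR = 10(99) + 6.25(175) − 5(61) + 5 = 990 + 1093.75 − 305 + 5 = 1783.75 kcal/day.
TEE = BMR × activity factor = 1783.75 × 1.275 = 2274.2813 kcal/day.
Apply stress factor: 2274.2813 × 1.6 = 3638.85 kcal/day.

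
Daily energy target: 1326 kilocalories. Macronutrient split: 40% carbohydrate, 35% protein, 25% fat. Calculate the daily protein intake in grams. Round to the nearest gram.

116 g/day

Protein energy = 35% × 1326 = 464.1 kcal.
At 4 kcal/g: 464.1 ÷ 4 = 116.025 g.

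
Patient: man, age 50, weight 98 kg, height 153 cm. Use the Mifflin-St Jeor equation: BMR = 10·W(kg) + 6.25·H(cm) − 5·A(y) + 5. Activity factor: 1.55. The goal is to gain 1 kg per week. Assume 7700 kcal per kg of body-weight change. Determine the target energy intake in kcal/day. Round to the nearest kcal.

3721 kcal/day

Mifflin-St Jeor (male): BMR = 10(98) + 6.25(153) − 5(50) + 5 = 980 + 956.25 − 250 + 5 = 1691.25 kcal/day.
TEE = 1691.25 × 1.55 = 2621.4375 kcal/day.
Required daily surplus = 1 × 7700 ÷ 7 = 1100 kcal/day.
Target intake = 2621.4375 + 1100 = 3721.4375 kcal/day.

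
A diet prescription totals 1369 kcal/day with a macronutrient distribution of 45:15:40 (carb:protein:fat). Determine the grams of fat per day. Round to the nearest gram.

61 g/day

Fat energy = 40% × 1369 = 547.6 kcal.
At 9 kcal/g: 547.6 ÷ 9 = 60.8444 g.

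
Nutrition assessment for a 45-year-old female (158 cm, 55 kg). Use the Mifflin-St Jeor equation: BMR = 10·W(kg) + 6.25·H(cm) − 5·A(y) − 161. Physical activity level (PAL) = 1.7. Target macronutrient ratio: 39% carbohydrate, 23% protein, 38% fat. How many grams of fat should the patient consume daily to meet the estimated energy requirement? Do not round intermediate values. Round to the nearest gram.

83 g/day

Mifflin-St Jeor (female): BMR = 10(55) + 6.25(158) − 5(45) − 161 = 550 + 987.5 − 225 − 161 = 1151.5 kcal/day.
TEE = 1151.5 × 1.7 = 1957.55 kcal/day.
Fat energy = 38% × 1957.55 = 743.869 kcal.
Fat = 743.869 ÷ 9 kcal/g = 82.6521 g.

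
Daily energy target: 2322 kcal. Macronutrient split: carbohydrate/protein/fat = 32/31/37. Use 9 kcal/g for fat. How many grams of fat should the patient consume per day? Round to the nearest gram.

Fat energy = 37% × 2322 = 859.14 kcal.
At 9 kcal/g: 859.14 ÷ 9 = 95.46 g.

95 g/day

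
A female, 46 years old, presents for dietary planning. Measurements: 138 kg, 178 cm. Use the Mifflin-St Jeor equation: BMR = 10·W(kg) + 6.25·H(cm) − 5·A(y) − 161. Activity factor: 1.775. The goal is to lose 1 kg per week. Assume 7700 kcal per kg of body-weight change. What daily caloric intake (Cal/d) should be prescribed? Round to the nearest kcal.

Mifflin-St Jeor (female): BMR = 10(138) + 6.25(178) − 5(46) − 161 = 1380 + 1112.5 − 230 − 161 = 2101.5 kcal/day.
TEE = 2101.5 × 1.775 = 3730.1625 kcal/day.
Required daily deficit = 1 × 7700 ÷ 7 = 1100 kcal/day.
Target intake = 3730.1625 − 1100 = 2630.1625 kcal/day.

2630 Cal/d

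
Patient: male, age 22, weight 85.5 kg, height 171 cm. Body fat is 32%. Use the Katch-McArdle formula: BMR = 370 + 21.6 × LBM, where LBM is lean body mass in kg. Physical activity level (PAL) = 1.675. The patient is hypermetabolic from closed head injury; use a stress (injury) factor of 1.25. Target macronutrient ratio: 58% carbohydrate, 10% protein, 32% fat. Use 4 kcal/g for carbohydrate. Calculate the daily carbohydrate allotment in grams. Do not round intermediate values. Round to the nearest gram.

494 g/day

LBM = 85.5 × (1 − 0.32) = 58.14 kg. Katch-McArdle: BMR = 370 + 21.6 × 58.14 = 1625.824 kcal/day.
TEE = 1625.824 × 1.675 = 2723.2552 kcal/day.
With stress factor 1.25: 2723.2552 × 1.25 = 3404.069 kcal/day.
Carbohydrate energy = 58% × 3404.069 = 1974.36 kcal.
Carbohydrate = 1974.36 ÷ 4 kcal/g = 493.59 g.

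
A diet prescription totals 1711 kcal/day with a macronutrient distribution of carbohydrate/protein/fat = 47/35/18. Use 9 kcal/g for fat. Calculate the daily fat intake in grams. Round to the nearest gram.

Fat energy = 18% × 1711 = 307.98 kcal.
At 9 kcal/g: 307.98 ÷ 9 = 34.22 g.

34 g/day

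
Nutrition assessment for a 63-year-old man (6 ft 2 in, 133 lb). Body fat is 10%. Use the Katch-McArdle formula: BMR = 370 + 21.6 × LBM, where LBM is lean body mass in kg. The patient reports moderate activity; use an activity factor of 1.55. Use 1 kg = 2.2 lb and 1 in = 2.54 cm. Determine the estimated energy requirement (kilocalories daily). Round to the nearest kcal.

Convert to metric: weight = 133 ÷ 2.2 = 60.4545 kg; height = (6×12 + 2) × 2.54 = 74 × 2.54 = 187.96 cm.
LBM = 60.4545 × (1 − 0.1) = 54.4091 kg. Katch-McArdle: BMR = 370 + 21.6 × 54.4091 = 1545.2364 kcal/day.
TEE = BMR × activity factor = 1545.2364 × 1.55 = 2395.1164 kcal/day.

2395 kilocalories daily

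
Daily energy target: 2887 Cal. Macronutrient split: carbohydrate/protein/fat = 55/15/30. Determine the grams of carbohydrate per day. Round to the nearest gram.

Carbohydrate energy = 55% × 2887 = 1587.85 kcal.
At 4 kcal/g: 1587.85 ÷ 4 = 396.9625 g.

397 g/day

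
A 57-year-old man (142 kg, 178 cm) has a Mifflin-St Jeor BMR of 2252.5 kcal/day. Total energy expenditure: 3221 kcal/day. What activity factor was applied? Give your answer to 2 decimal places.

1.43

Activity factor = TEE ÷ BMR = 3221 ÷ 2252.5 = 1.43.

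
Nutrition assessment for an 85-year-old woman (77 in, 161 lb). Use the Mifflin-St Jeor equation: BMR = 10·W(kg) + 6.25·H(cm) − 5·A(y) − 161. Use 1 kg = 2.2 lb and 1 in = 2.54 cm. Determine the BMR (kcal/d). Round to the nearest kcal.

1368 kcal/d

Convert to metric: weight = 161 ÷ 2.2 = 73.1818 kg; height = 77 × 2.54 = 195.58 cm.
Mifflin-St Jeor (female): BMR = 10(73.1818) + 6.25(195.58) − 5(85) − 161 = 731.8182 + 1222.375 − 425 − 161 = 1368.1932 kcal/day.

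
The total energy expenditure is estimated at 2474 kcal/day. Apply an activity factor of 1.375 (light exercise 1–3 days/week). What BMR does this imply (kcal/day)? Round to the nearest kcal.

1799 kcal/day

BMR = TEE ÷ activity factor = 2474 ÷ 1.375 = 1799.2727 kcal/day.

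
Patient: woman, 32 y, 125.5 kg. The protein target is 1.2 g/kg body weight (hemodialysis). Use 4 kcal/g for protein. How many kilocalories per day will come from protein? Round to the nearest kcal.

Protein = 1.2 g/kg × 125.5 kg = 150.6 g/day.
Protein energy = 150.6 g × 4 kcal/g = 602.4 kcal/day.

602 kcal/day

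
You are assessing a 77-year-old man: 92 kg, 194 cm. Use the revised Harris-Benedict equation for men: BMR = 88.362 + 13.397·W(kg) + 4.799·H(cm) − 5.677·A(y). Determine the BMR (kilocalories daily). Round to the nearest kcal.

1815 kilocalories daily

Harris-Benedict: BMR = 88.362 + 13.397(92) + 4.799(194) − 5.677(77) = 1814.763 kcal/day.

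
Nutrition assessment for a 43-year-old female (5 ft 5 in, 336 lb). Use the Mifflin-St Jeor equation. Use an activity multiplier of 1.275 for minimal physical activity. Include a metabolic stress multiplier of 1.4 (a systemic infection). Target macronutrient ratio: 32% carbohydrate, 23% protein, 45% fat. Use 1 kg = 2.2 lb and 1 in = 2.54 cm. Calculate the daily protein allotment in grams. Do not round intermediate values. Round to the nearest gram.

Convert to metric: weight = 336 ÷ 2.2 = 152.7273 kg; height = (5×12 + 5) × 2.54 = 65 × 2.54 = 165.1 cm.
Mifflin-St Jeor (female): BMR = 10(152.7273) + 6.25(165.1) − 5(43) − 161 = 1527.2727 + 1031.875 − 215 − 161 = 2183.1477 kcal/day.
TEE = 2183.1477 × 1.275 = 2783.5134 kcal/day.
With stress factor 1.4: 2783.5134 × 1.4 = 3896.9187 kcal/day.
Protein energy = 23% × 3896.9187 = 896.2913 kcal.
Protein = 896.2913 ÷ 4 kcal/g = 224.0728 g.

224 g/day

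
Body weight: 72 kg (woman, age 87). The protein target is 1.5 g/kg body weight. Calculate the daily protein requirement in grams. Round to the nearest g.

Protein = 1.5 g/kg × 72 kg = 108 g/day.

108 g/day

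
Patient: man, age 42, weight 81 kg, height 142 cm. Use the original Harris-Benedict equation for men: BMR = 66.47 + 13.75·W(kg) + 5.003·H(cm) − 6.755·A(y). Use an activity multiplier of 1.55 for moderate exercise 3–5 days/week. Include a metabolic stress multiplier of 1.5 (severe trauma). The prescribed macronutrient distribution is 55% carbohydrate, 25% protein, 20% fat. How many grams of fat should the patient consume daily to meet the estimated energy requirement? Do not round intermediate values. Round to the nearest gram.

Harris-Benedict: BMR = 66.47 + 13.75(81) + 5.003(142) − 6.755(42) = 1606.936 kcal/day.
TEE = 1606.936 × 1.55 = 2490.7508 kcal/day.
With stress factor 1.5: 2490.7508 × 1.5 = 3736.1262 kcal/day.
Fat energy = 20% × 3736.1262 = 747.2252 kcal.
Fat = 747.2252 ÷ 9 kcal/g = 83.025 g.

83 g/day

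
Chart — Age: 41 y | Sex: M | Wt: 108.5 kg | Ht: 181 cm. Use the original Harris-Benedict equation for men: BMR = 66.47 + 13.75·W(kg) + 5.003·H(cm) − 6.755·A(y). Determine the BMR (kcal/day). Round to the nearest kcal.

2187 kcal/day

Harris-Benedict: BMR = 66.47 + 13.75(108.5) + 5.003(181) − 6.755(41) = 2186.933 kcal/day.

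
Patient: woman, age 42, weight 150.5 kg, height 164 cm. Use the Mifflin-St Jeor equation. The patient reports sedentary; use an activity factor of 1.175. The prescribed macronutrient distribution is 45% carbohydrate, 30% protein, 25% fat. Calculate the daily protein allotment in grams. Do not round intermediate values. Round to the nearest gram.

Mifflin-St Jeor (female): BMR = 10(150.5) + 6.25(164) − 5(42) − 161 = 1505 + 1025 − 210 − 161 = 2159 kcal/day.
TEE = 2159 × 1.175 = 2536.825 kcal/day.
Protein energy = 30% × 2536.825 = 761.0475 kcal.
Protein = 761.0475 ÷ 4 kcal/g = 190.2619 g.

190 g/day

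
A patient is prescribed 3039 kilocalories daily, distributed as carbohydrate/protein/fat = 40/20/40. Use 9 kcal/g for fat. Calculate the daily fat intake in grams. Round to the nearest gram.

Fat energy = 40% × 3039 = 1215.6 kcal.
At 9 kcal/g: 1215.6 ÷ 9 = 135.0667 g.

135 g/day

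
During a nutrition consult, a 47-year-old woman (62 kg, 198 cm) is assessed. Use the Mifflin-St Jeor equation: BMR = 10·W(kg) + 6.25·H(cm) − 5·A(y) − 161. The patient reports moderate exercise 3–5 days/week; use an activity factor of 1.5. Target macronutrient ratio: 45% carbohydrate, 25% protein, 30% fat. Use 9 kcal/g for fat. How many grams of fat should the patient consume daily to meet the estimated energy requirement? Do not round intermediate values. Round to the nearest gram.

73 g/day

Mifflin-St Jeor (female): BMR = 10(62) + 6.25(198) − 5(47) − 161 = 620 + 1237.5 − 235 − 161 = 1461.5 kcal/day.
TEE = 1461.5 × 1.5 = 2192.25 kcal/day.
Fat energy = 30% × 2192.25 = 657.675 kcal.
Fat = 657.675 ÷ 9 kcal/g = 73.075 g.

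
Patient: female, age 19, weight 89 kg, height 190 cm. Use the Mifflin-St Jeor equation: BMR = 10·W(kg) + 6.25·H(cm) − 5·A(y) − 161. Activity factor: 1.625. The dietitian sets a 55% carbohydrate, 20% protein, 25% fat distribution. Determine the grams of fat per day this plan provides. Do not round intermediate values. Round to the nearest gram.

Mifflin-St Jeor (female): BMR = 10(89) + 6.25(190) − 5(19) − 161 = 890 + 1187.5 − 95 − 161 = 1821.5 kcal/day.
TEE = 1821.5 × 1.625 = 2959.9375 kcal/day.
Fat energy = 25% × 2959.9375 = 739.9844 kcal.
Fat = 739.9844 ÷ 9 kcal/g = 82.2205 g.

82 g/day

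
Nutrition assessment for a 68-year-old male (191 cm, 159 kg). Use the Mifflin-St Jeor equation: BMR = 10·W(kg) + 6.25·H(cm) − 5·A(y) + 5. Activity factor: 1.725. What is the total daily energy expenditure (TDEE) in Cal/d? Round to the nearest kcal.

4224 Cal/d

Mifflin-St Jeor (male): BMR = 10(159) + 6.25(191) − 5(68) + 5 = 1590 + 1193.75 − 340 + 5 = 2448.75 kcal/day.
TEE = BMR × activity factor = 2448.75 × 1.725 = 4224.0938 kcal/day.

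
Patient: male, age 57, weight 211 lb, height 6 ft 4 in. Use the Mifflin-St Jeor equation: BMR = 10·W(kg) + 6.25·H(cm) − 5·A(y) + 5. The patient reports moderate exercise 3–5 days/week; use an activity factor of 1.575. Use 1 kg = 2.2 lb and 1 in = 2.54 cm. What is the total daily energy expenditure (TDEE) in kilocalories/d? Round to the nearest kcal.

Convert to metric: weight = 211 ÷ 2.2 = 95.9091 kg; height = (6×12 + 4) × 2.54 = 76 × 2.54 = 193.04 cm.
Mifflin-St Jeor (male): BMR = 10(95.9091) + 6.25(193.04) − 5(57) + 5 = 959.0909 + 1206.5 − 285 + 5 = 1885.5909 kcal/day.
TEE = BMR × activity factor = 1885.5909 × 1.575 = 2969.8057 kcal/day.

2970 kilocalories/d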